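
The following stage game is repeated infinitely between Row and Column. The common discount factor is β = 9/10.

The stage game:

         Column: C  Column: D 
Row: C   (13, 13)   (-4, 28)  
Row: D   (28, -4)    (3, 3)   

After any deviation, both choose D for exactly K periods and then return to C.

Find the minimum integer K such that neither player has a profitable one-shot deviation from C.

IC: β(1−β^K)/(1−β) ≥ (28−13)/(13−3) = 3/2.
With β = 9/10: need 1 − β^K ≥ 3/2·(1−9/10)/(9/10), i.e. β^K ≤ 0.8333.
Since (9/10)^1 = 0.9000 and (9/10)^2 = 0.8100, the smallest such K is 2.

2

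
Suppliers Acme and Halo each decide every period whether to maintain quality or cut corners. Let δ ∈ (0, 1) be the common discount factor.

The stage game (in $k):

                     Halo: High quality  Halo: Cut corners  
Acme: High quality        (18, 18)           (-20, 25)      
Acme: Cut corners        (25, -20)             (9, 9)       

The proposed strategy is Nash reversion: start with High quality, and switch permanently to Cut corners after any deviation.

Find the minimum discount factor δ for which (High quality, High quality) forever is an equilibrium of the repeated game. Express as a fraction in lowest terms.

Cooperation forever yields 18 each period: 18/(1−δ).
Deviating yields 25 once, then 9 forever: 25 + 9δ/(1−δ).
No profitable deviation requires 18/(1−δ) ≥ 25 + 9δ/(1−δ).
Multiplying by (1−δ): 18 ≥ 25(1−δ) + 9δ = 25 − 16δ.
So 16δ ≥ 7, i.e. δ ≥ 7/16.

7/16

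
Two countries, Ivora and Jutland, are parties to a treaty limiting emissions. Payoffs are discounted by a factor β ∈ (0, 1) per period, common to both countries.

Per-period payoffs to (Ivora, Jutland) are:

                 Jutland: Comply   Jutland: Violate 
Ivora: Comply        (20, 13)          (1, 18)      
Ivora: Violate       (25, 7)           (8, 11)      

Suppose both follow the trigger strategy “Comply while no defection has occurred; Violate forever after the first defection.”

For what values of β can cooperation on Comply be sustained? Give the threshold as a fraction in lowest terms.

For Ivora: deviation gain 25−20 = 5, per-period punishment loss 20−8 = 12. IC gives β ≥ 5/17.
For Jutland: gain 5, loss 2 per period, so β ≥ 5/7.
The tighter constraint is Jutland's, so cooperation needs β ≥ 5/7.

5/7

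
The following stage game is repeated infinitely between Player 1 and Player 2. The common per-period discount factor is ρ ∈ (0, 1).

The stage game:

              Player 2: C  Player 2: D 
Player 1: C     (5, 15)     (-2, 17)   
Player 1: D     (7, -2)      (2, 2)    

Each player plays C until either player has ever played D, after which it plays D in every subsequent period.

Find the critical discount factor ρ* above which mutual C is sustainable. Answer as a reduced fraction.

2/5

Player 1's threshold: (7−5)/(7−2) = 2/5.
Player 2's threshold: (17−15)/(17−2) = 2/15.
2/5 > 2/15, so Player 1 binds and ρ* = 2/5.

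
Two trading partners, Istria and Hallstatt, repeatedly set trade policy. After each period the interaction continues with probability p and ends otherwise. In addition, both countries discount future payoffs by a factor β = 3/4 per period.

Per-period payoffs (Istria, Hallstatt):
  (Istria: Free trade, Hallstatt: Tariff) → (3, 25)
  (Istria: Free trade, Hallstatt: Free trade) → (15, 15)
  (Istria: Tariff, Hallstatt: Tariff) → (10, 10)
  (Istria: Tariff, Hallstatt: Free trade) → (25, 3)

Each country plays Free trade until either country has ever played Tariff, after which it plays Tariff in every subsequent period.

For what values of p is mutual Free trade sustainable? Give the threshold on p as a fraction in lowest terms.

8/9

Expected continuation weight on next period's payoff is β·p = 3/4·p, which plays the role of the discount factor.
Cooperation requires 3/4·p ≥ (25−15)/(25−10) = 2/3, hence p ≥ 8/9.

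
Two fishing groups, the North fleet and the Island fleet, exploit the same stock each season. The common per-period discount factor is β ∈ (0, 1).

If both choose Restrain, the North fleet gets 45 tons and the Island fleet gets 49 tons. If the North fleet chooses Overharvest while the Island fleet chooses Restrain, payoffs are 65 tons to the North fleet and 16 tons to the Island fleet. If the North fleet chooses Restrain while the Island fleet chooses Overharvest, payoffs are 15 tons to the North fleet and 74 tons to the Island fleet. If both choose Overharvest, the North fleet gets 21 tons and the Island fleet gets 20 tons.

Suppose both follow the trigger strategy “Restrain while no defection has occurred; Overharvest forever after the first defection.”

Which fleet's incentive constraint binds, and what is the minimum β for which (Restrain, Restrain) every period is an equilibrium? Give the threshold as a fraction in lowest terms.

the North fleet: cooperation gives 45 each period; deviation gives 65 once then 21 forever.
  45/(1−β) ≥ 65 + 21β/(1−β) ⇒ β ≥ 20/44 = 5/11.
the Island fleet: cooperation gives 49 each period; deviation gives 74 once then 20 forever.
  β ≥ 25/54.
Both must hold, so the binding constraint is the Island fleet's: β ≥ 25/54.

the Island fleet; β ≥ 25/54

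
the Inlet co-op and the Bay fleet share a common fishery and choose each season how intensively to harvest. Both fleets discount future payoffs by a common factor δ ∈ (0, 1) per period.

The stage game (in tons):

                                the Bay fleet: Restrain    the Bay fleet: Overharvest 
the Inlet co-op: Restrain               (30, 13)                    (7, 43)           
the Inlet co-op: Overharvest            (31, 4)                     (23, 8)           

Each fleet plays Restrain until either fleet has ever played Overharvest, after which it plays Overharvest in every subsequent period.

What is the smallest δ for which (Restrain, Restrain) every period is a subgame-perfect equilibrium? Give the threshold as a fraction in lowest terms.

6/7

For the Inlet co-op: deviation gain 31−30 = 1, per-period punishment loss 30−23 = 7. IC gives δ ≥ 1/8.
For the Bay fleet: gain 30, loss 5 per period, so δ ≥ 30/35 = 6/7.
The tighter constraint is the Bay fleet's, so cooperation needs δ ≥ 6/7.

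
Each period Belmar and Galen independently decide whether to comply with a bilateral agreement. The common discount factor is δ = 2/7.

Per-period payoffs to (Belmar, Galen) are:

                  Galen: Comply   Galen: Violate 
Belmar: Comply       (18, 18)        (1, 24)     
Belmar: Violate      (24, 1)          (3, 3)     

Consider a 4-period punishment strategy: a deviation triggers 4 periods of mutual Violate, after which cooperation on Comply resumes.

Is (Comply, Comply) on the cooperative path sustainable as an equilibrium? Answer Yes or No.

A one-shot deviation gives 24 now, then 3 for 4 periods, then back to 18.
Gain from deviating: (24−18) today; loss: (18−3) in each of the next 4 periods.
No-deviation condition: (18−3)(δ+…+δ^4) ≥ 24−18, i.e. δ+…+δ^4 ≥ 2/5.
At δ = 2/7: δ+…+δ^4 = 0.3973 < 0.4000.
So cooperation is not sustainable.

No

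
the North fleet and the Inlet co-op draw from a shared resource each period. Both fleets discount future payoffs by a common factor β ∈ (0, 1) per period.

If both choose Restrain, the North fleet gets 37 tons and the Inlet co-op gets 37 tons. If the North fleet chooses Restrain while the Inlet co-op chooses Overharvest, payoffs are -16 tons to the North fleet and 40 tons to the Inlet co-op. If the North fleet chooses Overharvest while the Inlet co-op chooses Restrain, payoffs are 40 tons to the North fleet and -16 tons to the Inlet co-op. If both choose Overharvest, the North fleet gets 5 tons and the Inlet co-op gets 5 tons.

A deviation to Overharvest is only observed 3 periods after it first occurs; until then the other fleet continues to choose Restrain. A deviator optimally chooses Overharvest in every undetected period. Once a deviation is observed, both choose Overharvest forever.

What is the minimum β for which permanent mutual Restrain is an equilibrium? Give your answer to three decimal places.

0.441

The best deviation is to choose Overharvest for all 3 undetected periods, earning 40 each, then 5 forever once detected.
Deviation value: 40(1−β^3)/(1−β) + 5β^3/(1−β); cooperation value: 37/(1−β).
IC: 37 ≥ 40(1−β^3) + 5β^3 = 40 − 35β^3.
So β^3 ≥ 3/35, giving β ≥ (3/35)^(1/3) ≈ 0.441.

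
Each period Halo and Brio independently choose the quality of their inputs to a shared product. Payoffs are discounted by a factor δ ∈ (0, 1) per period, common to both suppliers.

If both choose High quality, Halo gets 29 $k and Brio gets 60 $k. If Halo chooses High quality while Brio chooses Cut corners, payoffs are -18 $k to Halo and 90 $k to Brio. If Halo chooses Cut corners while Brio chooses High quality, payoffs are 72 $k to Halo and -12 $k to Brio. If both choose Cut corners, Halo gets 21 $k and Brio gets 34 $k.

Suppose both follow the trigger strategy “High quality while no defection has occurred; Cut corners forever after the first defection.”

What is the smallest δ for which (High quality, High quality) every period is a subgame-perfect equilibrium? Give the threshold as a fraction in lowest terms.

43/51

Halo: cooperation gives 29 each period; deviation gives 72 once then 21 forever.
  29/(1−δ) ≥ 72 + 21δ/(1−δ) ⇒ δ ≥ 43/51.
Brio: cooperation gives 60 each period; deviation gives 90 once then 34 forever.
  δ ≥ 30/56 = 15/28.
Both must hold, so the binding constraint is Halo's: δ ≥ 43/51.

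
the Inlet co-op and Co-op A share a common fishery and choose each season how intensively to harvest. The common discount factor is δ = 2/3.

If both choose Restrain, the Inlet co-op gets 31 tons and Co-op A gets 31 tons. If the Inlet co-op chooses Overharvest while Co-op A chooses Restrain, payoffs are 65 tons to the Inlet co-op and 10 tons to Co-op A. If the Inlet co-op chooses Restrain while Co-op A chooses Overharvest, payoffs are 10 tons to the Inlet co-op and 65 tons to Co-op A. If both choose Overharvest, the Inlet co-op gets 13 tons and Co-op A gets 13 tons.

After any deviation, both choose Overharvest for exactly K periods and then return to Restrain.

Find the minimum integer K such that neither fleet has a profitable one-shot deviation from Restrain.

8

No profitable deviation requires (31−13)(δ+…+δ^K) ≥ 65−31, i.e. δ+…+δ^K ≥ 17/9 ≈ 1.8889.
With δ = 2/3, the partial sums are K=1: 0.6667, K=2: 1.1111, …, K=6: 1.8244, K=7: 1.8829, K=8: 1.9220.
K = 8 is the first length at which the sum reaches 1.8889.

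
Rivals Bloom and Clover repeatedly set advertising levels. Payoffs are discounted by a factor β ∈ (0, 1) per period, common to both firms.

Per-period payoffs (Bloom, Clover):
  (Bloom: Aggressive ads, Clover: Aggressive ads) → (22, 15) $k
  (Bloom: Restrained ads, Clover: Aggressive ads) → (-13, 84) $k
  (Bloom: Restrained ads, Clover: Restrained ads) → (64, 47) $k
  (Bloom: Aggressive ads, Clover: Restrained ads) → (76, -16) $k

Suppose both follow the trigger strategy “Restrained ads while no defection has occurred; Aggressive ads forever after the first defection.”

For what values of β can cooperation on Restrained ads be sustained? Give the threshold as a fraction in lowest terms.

37/69

Bloom: cooperation gives 64 each period; deviation gives 76 once then 22 forever.
  64/(1−β) ≥ 76 + 22β/(1−β) ⇒ β ≥ 12/54 = 2/9.
Clover: cooperation gives 47 each period; deviation gives 84 once then 15 forever.
  β ≥ 37/69.
Both must hold, so the binding constraint is Clover's: β ≥ 37/69.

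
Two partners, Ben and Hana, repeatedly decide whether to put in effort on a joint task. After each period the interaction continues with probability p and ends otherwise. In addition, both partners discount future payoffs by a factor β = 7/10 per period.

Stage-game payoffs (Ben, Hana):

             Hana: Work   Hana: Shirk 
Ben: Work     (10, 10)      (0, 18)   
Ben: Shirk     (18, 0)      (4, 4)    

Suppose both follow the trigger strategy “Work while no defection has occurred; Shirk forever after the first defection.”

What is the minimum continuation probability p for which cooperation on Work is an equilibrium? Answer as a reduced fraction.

Expected continuation weight on next period's payoff is β·p = 7/10·p, which plays the role of the discount factor.
Cooperation requires 7/10·p ≥ (18−10)/(18−4) = 4/7, hence p ≥ 40/49.

40/49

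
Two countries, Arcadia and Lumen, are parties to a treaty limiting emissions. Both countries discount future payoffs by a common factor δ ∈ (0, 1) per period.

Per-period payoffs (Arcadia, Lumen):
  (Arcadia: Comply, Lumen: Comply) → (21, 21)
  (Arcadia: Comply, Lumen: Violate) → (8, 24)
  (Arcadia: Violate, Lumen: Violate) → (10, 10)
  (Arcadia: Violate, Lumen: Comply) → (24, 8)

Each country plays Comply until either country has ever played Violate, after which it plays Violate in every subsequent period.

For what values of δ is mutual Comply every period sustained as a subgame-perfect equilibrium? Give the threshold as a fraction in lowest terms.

3/14

One-period gain from deviating is 24 − 21 = 3. The loss is 21 − 10 = 11 in every subsequent period, with present value 11·δ/(1−δ).
Deviation is unprofitable when 11·δ/(1−δ) ≥ 3, i.e. δ/(1−δ) ≥ 3/11.
Equivalently δ ≥ 3/(3+11) = 3/14.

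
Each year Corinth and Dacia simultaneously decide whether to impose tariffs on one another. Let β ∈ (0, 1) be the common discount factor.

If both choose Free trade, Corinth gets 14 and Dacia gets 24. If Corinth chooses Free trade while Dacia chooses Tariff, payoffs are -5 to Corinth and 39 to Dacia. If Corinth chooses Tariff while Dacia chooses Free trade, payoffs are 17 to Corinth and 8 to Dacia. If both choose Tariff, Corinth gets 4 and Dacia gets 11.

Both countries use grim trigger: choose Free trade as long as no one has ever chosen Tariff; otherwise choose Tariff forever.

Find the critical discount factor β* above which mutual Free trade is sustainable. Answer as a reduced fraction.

Corinth: cooperation gives 14 each period; deviation gives 17 once then 4 forever.
  14/(1−β) ≥ 17 + 4β/(1−β) ⇒ β ≥ 3/13.
Dacia: cooperation gives 24 each period; deviation gives 39 once then 11 forever.
  β ≥ 15/28.
Both must hold, so the binding constraint is Dacia's: β ≥ 15/28.

15/28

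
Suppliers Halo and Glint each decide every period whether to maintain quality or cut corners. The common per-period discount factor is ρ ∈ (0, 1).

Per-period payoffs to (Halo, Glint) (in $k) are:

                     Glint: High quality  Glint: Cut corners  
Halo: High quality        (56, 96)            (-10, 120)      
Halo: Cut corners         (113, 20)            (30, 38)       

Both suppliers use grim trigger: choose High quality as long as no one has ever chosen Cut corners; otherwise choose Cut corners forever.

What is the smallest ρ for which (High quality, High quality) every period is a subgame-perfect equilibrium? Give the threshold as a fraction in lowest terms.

57/83

For Halo: deviation gain 113−56 = 57, per-period punishment loss 56−30 = 26. IC gives ρ ≥ 57/83.
For Glint: gain 24, loss 58 per period, so ρ ≥ 24/82 = 12/41.
The tighter constraint is Halo's, so cooperation needs ρ ≥ 57/83.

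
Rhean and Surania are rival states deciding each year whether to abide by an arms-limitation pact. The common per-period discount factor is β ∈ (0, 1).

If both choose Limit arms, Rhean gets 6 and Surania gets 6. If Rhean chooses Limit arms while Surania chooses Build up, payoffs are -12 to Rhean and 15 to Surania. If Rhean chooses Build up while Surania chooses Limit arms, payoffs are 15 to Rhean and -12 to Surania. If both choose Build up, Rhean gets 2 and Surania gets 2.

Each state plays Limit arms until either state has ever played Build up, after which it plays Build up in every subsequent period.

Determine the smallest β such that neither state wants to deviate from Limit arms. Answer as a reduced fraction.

9/13

Under grim trigger the critical discount factor is (T−C)/(T−P) with T = 15, C = 6, P = 2.
β* = (15−6)/(15−2) = 9/13.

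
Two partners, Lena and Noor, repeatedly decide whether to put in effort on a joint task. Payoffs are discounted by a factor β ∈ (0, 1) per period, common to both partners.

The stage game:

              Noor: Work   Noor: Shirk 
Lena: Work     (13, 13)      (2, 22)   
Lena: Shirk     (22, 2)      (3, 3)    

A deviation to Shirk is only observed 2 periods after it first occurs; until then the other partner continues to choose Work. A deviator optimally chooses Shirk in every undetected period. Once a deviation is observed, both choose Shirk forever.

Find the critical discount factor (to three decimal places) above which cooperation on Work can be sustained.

0.688

The best deviation is to choose Shirk for all 2 undetected periods, earning 22 each, then 3 forever once detected.
Deviation value: 22(1−β^2)/(1−β) + 3β^2/(1−β); cooperation value: 13/(1−β).
IC: 13 ≥ 22(1−β^2) + 3β^2 = 22 − 19β^2.
So β^2 ≥ 9/19, giving β ≥ (9/19)^(1/2) ≈ 0.688.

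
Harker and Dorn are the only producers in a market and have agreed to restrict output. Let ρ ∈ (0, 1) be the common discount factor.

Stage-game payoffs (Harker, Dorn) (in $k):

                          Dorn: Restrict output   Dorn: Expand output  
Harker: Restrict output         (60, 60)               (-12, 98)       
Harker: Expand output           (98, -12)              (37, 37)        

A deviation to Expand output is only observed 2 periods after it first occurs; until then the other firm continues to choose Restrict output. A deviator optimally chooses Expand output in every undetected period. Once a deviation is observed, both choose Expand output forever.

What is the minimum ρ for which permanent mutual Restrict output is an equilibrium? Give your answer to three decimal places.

The best deviation is to choose Expand output for all 2 undetected periods, earning 98 each, then 37 forever once detected.
Deviation value: 98(1−ρ^2)/(1−ρ) + 37ρ^2/(1−ρ); cooperation value: 60/(1−ρ).
IC: 60 ≥ 98(1−ρ^2) + 37ρ^2 = 98 − 61ρ^2.
So ρ^2 ≥ 38/61, giving ρ ≥ (38/61)^(1/2) ≈ 0.789.

0.789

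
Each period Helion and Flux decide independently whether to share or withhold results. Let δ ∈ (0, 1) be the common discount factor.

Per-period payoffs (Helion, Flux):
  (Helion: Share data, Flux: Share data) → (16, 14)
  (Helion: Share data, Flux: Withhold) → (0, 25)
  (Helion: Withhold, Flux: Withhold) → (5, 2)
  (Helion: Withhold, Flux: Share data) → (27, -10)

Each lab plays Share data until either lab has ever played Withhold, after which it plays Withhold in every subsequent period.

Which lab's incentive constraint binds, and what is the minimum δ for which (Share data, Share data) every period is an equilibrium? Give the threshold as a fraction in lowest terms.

Helion; δ ≥ 1/2

For Helion: deviation gain 27−16 = 11, per-period punishment loss 16−5 = 11. IC gives δ ≥ 11/22 = 1/2.
For Flux: gain 11, loss 12 per period, so δ ≥ 11/23.
The tighter constraint is Helion's, so cooperation needs δ ≥ 1/2.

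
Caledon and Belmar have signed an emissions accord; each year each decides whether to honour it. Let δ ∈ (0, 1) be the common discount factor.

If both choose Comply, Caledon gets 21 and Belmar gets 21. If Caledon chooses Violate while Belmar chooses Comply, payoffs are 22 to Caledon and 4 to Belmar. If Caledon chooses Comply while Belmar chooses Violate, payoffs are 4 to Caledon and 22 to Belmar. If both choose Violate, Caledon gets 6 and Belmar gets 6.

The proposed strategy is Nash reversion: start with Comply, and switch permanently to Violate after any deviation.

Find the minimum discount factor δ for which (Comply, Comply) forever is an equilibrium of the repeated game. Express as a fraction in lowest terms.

21/(1−δ) ≥ 22 + 6δ/(1−δ)
21 ≥ 22 − 16δ
δ ≥ 1/16.

1/16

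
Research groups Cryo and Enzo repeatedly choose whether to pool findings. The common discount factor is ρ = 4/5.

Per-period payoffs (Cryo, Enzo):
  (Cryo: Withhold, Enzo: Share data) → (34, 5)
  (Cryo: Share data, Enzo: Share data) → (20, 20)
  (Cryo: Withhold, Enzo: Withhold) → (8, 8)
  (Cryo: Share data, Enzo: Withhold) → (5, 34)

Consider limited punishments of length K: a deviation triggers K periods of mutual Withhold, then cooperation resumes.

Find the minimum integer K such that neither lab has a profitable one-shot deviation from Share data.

No profitable deviation requires (20−8)(ρ+…+ρ^K) ≥ 34−20, i.e. ρ+…+ρ^K ≥ 7/6 ≈ 1.1667.
With ρ = 4/5, the partial sums are K=1: 0.8000, K=2: 1.4400.
K = 2 is the first length at which the sum reaches 1.1667.

2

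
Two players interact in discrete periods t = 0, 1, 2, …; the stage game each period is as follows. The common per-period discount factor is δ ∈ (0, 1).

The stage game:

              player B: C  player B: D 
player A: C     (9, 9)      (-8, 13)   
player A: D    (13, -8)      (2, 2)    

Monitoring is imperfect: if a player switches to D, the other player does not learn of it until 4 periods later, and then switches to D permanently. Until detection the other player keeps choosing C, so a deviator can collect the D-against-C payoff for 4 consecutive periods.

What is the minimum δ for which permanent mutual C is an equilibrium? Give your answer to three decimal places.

0.777

Deviating for the 4 undetected periods gains 13−9 = 4 per period over cooperation, then loses 9−2 = 7 per period forever once punishment starts.
Gain: 4(1 + δ + … + δ^3); loss: 7·δ^4/(1−δ).
No profitable deviation ⇔ 4(1−δ^4) ≤ 7·δ^4, i.e. δ^4 ≥ 4/(4+7) = 4/11.
Hence δ ≥ (4/11)^(1/4) ≈ 0.777.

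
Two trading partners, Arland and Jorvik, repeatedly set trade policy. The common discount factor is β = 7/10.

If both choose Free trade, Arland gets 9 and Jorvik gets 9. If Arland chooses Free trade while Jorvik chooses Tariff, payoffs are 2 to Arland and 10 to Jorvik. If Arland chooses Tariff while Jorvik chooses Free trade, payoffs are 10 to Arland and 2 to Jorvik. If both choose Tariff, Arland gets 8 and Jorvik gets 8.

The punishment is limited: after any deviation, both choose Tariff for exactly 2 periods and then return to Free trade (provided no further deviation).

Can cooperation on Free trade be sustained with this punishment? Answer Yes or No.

Comparing payoff streams over the 3 periods until play realigns: cooperate → 9(1+β+…+β^2); deviate → 10 + 8(β+…+β^2).
Cooperation is sustained iff (9−8)(β+…+β^2) ≥ 10−9.
β+…+β^2 = 7/10·(1−(7/10)^2)/(1−7/10) = 1.1900, and (10−9)/(9−8) = 1.0000.
1.1900 ≥ 1.0000, so cooperation is sustainable.

Yes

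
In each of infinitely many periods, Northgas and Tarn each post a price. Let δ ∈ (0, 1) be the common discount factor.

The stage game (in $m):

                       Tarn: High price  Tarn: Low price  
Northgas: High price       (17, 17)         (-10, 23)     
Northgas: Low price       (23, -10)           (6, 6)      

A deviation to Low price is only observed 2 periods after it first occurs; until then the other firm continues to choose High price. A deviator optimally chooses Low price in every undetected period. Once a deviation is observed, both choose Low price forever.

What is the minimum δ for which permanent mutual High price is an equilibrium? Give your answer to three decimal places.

A deviator earns 23 for 2 periods, then 6 forever; cooperating earns 17 forever. Multiplying the IC by (1−δ):
17 ≥ 23(1−δ^2) + 6δ^2, so 17·δ^2 ≥ 6 and δ^2 ≥ 6/17.
δ ≥ (6/17)^(1/2) ≈ 0.594.

0.594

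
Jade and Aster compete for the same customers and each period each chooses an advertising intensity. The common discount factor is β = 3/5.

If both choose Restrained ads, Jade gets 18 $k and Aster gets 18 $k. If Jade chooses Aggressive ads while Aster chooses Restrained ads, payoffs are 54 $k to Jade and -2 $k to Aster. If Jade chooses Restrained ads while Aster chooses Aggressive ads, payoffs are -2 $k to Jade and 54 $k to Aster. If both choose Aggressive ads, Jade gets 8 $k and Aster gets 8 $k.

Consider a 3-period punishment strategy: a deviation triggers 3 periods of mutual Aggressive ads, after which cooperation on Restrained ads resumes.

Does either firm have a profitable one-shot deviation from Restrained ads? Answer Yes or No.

Yes

Comparing payoff streams over the 4 periods until play realigns: cooperate → 18(1+β+…+β^3); deviate → 54 + 8(β+…+β^3).
Cooperation is sustained iff (18−8)(β+…+β^3) ≥ 54−18.
β+…+β^3 = 3/5·(1−(3/5)^3)/(1−3/5) = 1.1760, and (54−18)/(18−8) = 3.6000.
1.1760 < 3.6000, so cooperation is not sustainable.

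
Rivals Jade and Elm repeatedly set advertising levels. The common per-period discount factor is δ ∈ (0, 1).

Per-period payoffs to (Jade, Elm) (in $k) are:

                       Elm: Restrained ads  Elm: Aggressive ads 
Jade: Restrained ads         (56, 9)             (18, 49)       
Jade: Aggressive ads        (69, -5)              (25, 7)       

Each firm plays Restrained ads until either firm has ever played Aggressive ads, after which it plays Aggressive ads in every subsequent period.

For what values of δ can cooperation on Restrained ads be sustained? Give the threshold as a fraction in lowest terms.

Jade: cooperation gives 56 each period; deviation gives 69 once then 25 forever.
  56/(1−δ) ≥ 69 + 25δ/(1−δ) ⇒ δ ≥ 13/44.
Elm: cooperation gives 9 each period; deviation gives 49 once then 7 forever.
  δ ≥ 40/42 = 20/21.
Both must hold, so the binding constraint is Elm's: δ ≥ 20/21.

20/21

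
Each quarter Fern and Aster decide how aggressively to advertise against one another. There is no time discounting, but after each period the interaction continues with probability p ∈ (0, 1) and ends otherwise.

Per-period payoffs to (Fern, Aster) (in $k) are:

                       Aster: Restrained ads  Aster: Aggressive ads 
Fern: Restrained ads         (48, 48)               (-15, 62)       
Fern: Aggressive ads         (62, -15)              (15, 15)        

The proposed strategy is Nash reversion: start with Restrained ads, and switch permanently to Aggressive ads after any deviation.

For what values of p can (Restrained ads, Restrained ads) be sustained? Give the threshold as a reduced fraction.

Expected cooperation value is 48 + p·48 + p²·48 + … = 48/(1−p); deviation gives 62 + p·15/(1−p).
48 ≥ 62(1−p) + 15p ⇒ 47p ≥ 14 ⇒ p ≥ 14/47.

14/47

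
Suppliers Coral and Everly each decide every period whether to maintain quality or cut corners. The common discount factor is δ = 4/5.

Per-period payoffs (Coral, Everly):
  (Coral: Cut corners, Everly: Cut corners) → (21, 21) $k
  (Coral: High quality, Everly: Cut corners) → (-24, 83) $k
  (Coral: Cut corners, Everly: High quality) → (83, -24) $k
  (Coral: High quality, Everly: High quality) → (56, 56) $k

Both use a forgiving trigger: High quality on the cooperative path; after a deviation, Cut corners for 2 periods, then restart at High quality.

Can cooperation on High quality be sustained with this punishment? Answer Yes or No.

Yes

IC: δ+…+δ^2 ≥ (83−56)/(56−21) = 27/35.
At δ = 4/5: partial sum = 1.4400 ≥ 0.7714. Cooperation sustainable.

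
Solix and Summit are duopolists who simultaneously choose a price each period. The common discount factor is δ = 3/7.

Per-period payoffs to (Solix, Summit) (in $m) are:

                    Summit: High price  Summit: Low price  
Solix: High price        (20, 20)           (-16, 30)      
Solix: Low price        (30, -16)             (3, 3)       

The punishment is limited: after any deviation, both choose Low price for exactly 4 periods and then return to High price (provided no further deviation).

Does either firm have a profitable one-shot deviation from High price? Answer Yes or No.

IC: δ+…+δ^4 ≥ (30−20)/(20−3) = 10/17.
At δ = 3/7: partial sum = 0.7247 ≥ 0.5882. Cooperation sustainable.

No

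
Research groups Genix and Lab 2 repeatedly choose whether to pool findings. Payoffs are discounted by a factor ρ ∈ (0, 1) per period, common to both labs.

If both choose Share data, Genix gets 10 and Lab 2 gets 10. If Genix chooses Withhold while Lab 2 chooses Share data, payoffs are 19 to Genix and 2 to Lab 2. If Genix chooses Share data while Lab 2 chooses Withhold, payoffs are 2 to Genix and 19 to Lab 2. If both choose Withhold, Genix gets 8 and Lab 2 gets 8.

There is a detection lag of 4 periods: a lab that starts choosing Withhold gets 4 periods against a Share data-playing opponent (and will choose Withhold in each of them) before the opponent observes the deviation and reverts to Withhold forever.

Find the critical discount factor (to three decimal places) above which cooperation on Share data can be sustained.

0.951

Deviating for the 4 undetected periods gains 19−10 = 9 per period over cooperation, then loses 10−8 = 2 per period forever once punishment starts.
Gain: 9(1 + ρ + … + ρ^3); loss: 2·ρ^4/(1−ρ).
No profitable deviation ⇔ 9(1−ρ^4) ≤ 2·ρ^4, i.e. ρ^4 ≥ 9/(9+2) = 9/11.
Hence ρ ≥ (9/11)^(1/4) ≈ 0.951.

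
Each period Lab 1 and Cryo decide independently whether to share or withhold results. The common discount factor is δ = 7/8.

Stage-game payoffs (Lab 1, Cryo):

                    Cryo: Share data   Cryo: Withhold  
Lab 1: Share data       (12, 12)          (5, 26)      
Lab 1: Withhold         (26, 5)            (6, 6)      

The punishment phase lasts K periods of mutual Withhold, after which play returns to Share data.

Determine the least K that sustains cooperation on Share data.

4

Need Σ_{k=1}^{K} δ^k ≥ (26−12)/(12−6) = 2.3333 at δ = 7/8.
At K = 3 the sum is 2.3105 < 2.3333; at K = 4 it is 2.8967 ≥ 2.3333.
So the minimum punishment length is K = 4.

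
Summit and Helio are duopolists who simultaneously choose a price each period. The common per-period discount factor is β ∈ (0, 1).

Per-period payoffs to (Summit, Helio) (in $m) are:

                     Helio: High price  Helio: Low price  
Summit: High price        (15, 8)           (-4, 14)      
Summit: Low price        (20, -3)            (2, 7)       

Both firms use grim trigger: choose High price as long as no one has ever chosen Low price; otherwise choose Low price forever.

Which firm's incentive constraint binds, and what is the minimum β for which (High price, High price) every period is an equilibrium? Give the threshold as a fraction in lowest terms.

Helio; β ≥ 6/7

For Summit: deviation gain 20−15 = 5, per-period punishment loss 15−2 = 13. IC gives β ≥ 5/18.
For Helio: gain 6, loss 1 per period, so β ≥ 6/7.
The tighter constraint is Helio's, so cooperation needs β ≥ 6/7.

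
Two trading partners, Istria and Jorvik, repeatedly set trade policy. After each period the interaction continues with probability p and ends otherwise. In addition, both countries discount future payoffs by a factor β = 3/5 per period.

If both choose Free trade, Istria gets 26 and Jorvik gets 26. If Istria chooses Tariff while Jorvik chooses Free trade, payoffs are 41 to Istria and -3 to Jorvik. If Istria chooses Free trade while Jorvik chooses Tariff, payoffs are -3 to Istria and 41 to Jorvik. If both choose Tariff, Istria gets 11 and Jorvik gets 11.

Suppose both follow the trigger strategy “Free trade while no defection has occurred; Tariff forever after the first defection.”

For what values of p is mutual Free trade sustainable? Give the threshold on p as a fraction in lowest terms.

Expected continuation weight on next period's payoff is β·p = 3/5·p, which plays the role of the discount factor.
Cooperation requires 3/5·p ≥ (41−26)/(41−11) = 1/2, hence p ≥ 5/6.

5/6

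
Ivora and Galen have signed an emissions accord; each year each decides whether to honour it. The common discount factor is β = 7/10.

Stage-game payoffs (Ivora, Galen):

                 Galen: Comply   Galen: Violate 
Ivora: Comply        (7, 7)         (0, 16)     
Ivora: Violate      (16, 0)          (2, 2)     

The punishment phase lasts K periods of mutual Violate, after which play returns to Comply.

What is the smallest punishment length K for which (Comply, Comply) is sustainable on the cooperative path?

5

IC: β(1−β^K)/(1−β) ≥ (16−7)/(7−2) = 9/5.
With β = 7/10: need 1 − β^K ≥ 9/5·(1−7/10)/(7/10), i.e. β^K ≤ 0.2286.
Since (7/10)^4 = 0.2401 and (7/10)^5 = 0.1681, the smallest such K is 5.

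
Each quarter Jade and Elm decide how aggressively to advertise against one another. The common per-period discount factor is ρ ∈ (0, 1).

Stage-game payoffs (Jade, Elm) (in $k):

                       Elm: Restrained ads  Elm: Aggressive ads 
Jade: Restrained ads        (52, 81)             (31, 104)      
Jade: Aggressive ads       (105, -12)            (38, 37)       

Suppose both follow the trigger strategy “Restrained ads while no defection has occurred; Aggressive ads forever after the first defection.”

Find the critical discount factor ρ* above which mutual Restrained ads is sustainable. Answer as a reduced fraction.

Jade: cooperation gives 52 each period; deviation gives 105 once then 38 forever.
  52/(1−ρ) ≥ 105 + 38ρ/(1−ρ) ⇒ ρ ≥ 53/67.
Elm: cooperation gives 81 each period; deviation gives 104 once then 37 forever.
  ρ ≥ 23/67.
Both must hold, so the binding constraint is Jade's: ρ ≥ 53/67.

53/67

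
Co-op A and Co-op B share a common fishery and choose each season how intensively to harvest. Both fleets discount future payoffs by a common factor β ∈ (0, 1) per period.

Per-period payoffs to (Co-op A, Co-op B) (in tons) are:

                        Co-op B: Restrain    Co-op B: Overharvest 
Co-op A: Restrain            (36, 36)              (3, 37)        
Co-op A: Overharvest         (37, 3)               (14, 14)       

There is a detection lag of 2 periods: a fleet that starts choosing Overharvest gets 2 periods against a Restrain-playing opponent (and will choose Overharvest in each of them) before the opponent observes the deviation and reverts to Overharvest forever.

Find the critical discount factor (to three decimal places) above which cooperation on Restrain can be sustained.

0.209

Deviating for the 2 undetected periods gains 37−36 = 1 per period over cooperation, then loses 36−14 = 22 per period forever once punishment starts.
Gain: 1(1 + β + … + β^1); loss: 22·β^2/(1−β).
No profitable deviation ⇔ 1(1−β^2) ≤ 22·β^2, i.e. β^2 ≥ 1/(1+22) = 1/23.
Hence β ≥ (1/23)^(1/2) ≈ 0.209.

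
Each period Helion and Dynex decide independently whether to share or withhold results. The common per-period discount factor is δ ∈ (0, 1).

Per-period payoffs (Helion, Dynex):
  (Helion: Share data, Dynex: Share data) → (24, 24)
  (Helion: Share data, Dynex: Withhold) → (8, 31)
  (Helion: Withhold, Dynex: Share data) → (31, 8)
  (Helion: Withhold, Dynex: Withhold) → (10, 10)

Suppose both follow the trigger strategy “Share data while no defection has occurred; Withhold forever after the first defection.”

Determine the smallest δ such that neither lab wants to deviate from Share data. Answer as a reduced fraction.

One-period gain from deviating is 31 − 24 = 7. The loss is 24 − 10 = 14 in every subsequent period, with present value 14·δ/(1−δ).
Deviation is unprofitable when 14·δ/(1−δ) ≥ 7, i.e. δ/(1−δ) ≥ 1/2.
Equivalently δ ≥ 7/(7+14) = 1/3.

1/3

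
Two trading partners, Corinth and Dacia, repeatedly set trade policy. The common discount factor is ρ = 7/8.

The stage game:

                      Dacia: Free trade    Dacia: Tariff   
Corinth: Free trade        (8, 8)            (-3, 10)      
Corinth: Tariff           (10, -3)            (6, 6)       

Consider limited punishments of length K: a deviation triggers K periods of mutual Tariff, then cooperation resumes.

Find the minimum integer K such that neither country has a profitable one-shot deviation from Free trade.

IC: ρ(1−ρ^K)/(1−ρ) ≥ (10−8)/(8−6) = 1.
With ρ = 7/8: need 1 − ρ^K ≥ 1·(1−7/8)/(7/8), i.e. ρ^K ≤ 0.8571.
Since (7/8)^1 = 0.8750 and (7/8)^2 = 0.7656, the smallest such K is 2.

2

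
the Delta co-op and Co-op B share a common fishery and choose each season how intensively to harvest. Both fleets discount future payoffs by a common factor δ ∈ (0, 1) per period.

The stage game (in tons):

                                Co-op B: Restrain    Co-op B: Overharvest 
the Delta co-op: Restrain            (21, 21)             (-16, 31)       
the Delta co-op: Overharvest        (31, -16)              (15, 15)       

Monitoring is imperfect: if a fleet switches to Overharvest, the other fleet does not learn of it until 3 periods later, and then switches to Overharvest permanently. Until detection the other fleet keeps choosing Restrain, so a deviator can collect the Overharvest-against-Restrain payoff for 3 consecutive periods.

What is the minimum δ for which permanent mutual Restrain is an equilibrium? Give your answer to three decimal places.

The best deviation is to choose Overharvest for all 3 undetected periods, earning 31 each, then 15 forever once detected.
Deviation value: 31(1−δ^3)/(1−δ) + 15δ^3/(1−δ); cooperation value: 21/(1−δ).
IC: 21 ≥ 31(1−δ^3) + 15δ^3 = 31 − 16δ^3.
So δ^3 ≥ 10/16 = 5/8, giving δ ≥ (5/8)^(1/3) ≈ 0.855.

0.855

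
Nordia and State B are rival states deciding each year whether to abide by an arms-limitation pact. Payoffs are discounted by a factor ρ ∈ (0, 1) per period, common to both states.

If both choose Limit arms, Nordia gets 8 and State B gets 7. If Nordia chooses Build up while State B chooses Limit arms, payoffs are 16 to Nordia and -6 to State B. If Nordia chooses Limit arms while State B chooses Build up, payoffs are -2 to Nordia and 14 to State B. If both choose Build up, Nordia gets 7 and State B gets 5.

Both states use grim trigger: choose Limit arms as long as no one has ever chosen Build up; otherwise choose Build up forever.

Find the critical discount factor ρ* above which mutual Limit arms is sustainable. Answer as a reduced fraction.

For Nordia: deviation gain 16−8 = 8, per-period punishment loss 8−7 = 1. IC gives ρ ≥ 8/9.
For State B: gain 7, loss 2 per period, so ρ ≥ 7/9.
The tighter constraint is Nordia's, so cooperation needs ρ ≥ 8/9.

8/9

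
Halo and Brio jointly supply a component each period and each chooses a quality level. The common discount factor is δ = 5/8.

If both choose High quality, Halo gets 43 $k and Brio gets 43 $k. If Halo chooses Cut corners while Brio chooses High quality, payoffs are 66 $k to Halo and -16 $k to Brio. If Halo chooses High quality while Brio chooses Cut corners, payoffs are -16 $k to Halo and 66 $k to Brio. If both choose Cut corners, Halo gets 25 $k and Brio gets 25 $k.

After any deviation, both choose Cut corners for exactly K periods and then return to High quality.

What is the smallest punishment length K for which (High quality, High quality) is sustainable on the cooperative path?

IC: δ(1−δ^K)/(1−δ) ≥ (66−43)/(43−25) = 23/18.
With δ = 5/8: need 1 − δ^K ≥ 23/18·(1−5/8)/(5/8), i.e. δ^K ≤ 0.2333.
Since (5/8)^3 = 0.2441 and (5/8)^4 = 0.1526, the smallest such K is 4.

4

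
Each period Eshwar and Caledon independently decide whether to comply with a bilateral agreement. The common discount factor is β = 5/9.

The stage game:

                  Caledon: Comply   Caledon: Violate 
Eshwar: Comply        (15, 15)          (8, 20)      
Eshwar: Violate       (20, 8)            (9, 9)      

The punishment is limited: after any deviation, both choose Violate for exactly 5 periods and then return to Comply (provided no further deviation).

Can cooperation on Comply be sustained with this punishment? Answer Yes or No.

IC: β+…+β^5 ≥ (20−15)/(15−9) = 5/6.
At β = 5/9: partial sum = 1.1838 ≥ 0.8333. Cooperation sustainable.

Yes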